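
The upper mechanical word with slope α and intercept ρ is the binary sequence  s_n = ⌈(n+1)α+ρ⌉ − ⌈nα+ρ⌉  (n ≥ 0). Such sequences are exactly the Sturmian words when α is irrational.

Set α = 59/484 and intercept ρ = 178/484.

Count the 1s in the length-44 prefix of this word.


#1s = Σ_{n=0}^{43} s_n = Σ_{n=0}^{43} (⌈(n+1)α+ρ⌉ − ⌈nα+ρ⌉)
the sum telescopes: every ⌈nα+ρ⌉ with 0 < n < 44 appears once with + and once with −, leaving ⌈44α+ρ⌉ − ⌈0·α+ρ⌉
44α + ρ = (44·59 + 178) / 484 = 2774/484
ρ = 178/484
⌈2774/484⌉ = 6,  ⌈178/484⌉ = 1
#1s = 6 − 1 = 5

5


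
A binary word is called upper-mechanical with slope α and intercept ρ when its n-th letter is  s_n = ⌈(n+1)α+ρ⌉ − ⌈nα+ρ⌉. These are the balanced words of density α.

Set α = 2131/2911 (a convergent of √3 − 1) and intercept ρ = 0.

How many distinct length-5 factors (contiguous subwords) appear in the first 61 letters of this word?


t_n = ⌈(n·2131)/2911⌉ for n = 0 … 61:
  n=0…9: ⌈0/2911⌉=0 ⌈2131/2911⌉=1 ⌈4262/2911⌉=2 ⌈6393/2911⌉=3 ⌈8524/2911⌉=3 ⌈10655/2911⌉=4 ⌈12786/2911⌉=5 ⌈14917/2911⌉=6 ⌈17048/2911⌉=6 ⌈19179/2911⌉=7
  n=10…19: ⌈21310/2911⌉=8 ⌈23441/2911⌉=9 ⌈25572/2911⌉=9 ⌈27703/2911⌉=10 ⌈29834/2911⌉=11 ⌈31965/2911⌉=11 ⌈34096/2911⌉=12 ⌈36227/2911⌉=13 ⌈38358/2911⌉=14 ⌈40489/2911⌉=14
  n=20…29: ⌈42620/2911⌉=15 ⌈44751/2911⌉=16 ⌈46882/2911⌉=17 ⌈49013/2911⌉=17 ⌈51144/2911⌉=18 ⌈53275/2911⌉=19 ⌈55406/2911⌉=20 ⌈57537/2911⌉=20 ⌈59668/2911⌉=21 ⌈61799/2911⌉=22
  n=30…39: ⌈63930/2911⌉=22 ⌈66061/2911⌉=23 ⌈68192/2911⌉=24 ⌈70323/2911⌉=25 ⌈72454/2911⌉=25 ⌈74585/2911⌉=26 ⌈76716/2911⌉=27 ⌈78847/2911⌉=28 ⌈80978/2911⌉=28 ⌈83109/2911⌉=29
  n=40…49: ⌈85240/2911⌉=30 ⌈87371/2911⌉=31 ⌈89502/2911⌉=31 ⌈91633/2911⌉=32 ⌈93764/2911⌉=33 ⌈95895/2911⌉=33 ⌈98026/2911⌉=34 ⌈100157/2911⌉=35 ⌈102288/2911⌉=36 ⌈104419/2911⌉=36
  n=50…59: ⌈106550/2911⌉=37 ⌈108681/2911⌉=38 ⌈110812/2911⌉=39 ⌈112943/2911⌉=39 ⌈115074/2911⌉=40 ⌈117205/2911⌉=41 ⌈119336/2911⌉=41 ⌈121467/2911⌉=42 ⌈123598/2911⌉=43 ⌈125729/2911⌉=44
  n=60…61: ⌈127860/2911⌉=44 ⌈129991/2911⌉=45
s_n = t_(n+1) − t_n for n = 0 … 60 gives
prefix = 1110111011101101110111011101101110111011101101110111011011101
slide a length-5 window over [0..4] … [56..60] (57 windows); first occurrence of each distinct factor:
  [  0..  4] 11101
  [  1..  5] 11011
  [  2..  6] 10111
  [  3..  7] 01110
  [ 10.. 14] 10110
  [ 11.. 15] 01101
  (the other 51 windows repeat one of these)
distinct factors: {01101, 01110, 10110, 10111, 11011, 11101}
count = 6  (Sturmian bound for length 5 is 6)

6


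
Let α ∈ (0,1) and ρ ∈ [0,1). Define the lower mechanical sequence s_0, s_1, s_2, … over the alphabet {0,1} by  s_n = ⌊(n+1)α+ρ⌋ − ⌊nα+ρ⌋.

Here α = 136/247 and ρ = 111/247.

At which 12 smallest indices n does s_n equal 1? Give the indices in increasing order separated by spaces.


0 2 4 6 8 10 11 13 15 17 19 20

n=0: ⌊247/247⌋−⌊111/247⌋ = 1−0 = 1  ← one
n=1: ⌊383/247⌋−⌊247/247⌋ = 1−1 = 0
n=2: ⌊519/247⌋−⌊383/247⌋ = 2−1 = 1  ← one
n=3: ⌊655/247⌋−⌊519/247⌋ = 2−2 = 0
n=4: ⌊791/247⌋−⌊655/247⌋ = 3−2 = 1  ← one
n=5: ⌊927/247⌋−⌊791/247⌋ = 3−3 = 0
n=6: ⌊1063/247⌋−⌊927/247⌋ = 4−3 = 1  ← one
n=7: ⌊1199/247⌋−⌊1063/247⌋ = 4−4 = 0
n=8: ⌊1335/247⌋−⌊1199/247⌋ = 5−4 = 1  ← one
n=9: ⌊1471/247⌋−⌊1335/247⌋ = 5−5 = 0
n=10: ⌊1607/247⌋−⌊1471/247⌋ = 6−5 = 1  ← one
n=11: ⌊1743/247⌋−⌊1607/247⌋ = 7−6 = 1  ← one
n=12: ⌊1879/247⌋−⌊1743/247⌋ = 7−7 = 0
n=13: ⌊2015/247⌋−⌊1879/247⌋ = 8−7 = 1  ← one
n=14: ⌊2151/247⌋−⌊2015/247⌋ = 8−8 = 0
n=15: ⌊2287/247⌋−⌊2151/247⌋ = 9−8 = 1  ← one
n=16: ⌊2423/247⌋−⌊2287/247⌋ = 9−9 = 0
n=17: ⌊2559/247⌋−⌊2423/247⌋ = 10−9 = 1  ← one
n=18: ⌊2695/247⌋−⌊2559/247⌋ = 10−10 = 0
n=19: ⌊2831/247⌋−⌊2695/247⌋ = 11−10 = 1  ← one
n=20: ⌊2967/247⌋−⌊2831/247⌋ = 12−11 = 1  ← one
positions of the first 12 ones: 0 2 4 6 8 10 11 13 15 17 19 20


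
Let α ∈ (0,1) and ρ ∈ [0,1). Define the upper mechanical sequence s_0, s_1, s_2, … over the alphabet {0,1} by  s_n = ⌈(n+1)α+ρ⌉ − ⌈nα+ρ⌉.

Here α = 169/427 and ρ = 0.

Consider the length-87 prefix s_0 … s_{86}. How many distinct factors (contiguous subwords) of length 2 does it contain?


3

t_n = ⌈(n·169)/427⌉ for n = 0 … 87:
  n=0…9: ⌈0/427⌉=0 ⌈169/427⌉=1 ⌈338/427⌉=1 ⌈507/427⌉=2 ⌈676/427⌉=2 ⌈845/427⌉=2 ⌈1014/427⌉=3 ⌈1183/427⌉=3 ⌈1352/427⌉=4 ⌈1521/427⌉=4
  n=10…19: ⌈1690/427⌉=4 ⌈1859/427⌉=5 ⌈2028/427⌉=5 ⌈2197/427⌉=6 ⌈2366/427⌉=6 ⌈2535/427⌉=6 ⌈2704/427⌉=7 ⌈2873/427⌉=7 ⌈3042/427⌉=8 ⌈3211/427⌉=8
  n=20…29: ⌈3380/427⌉=8 ⌈3549/427⌉=9 ⌈3718/427⌉=9 ⌈3887/427⌉=10 ⌈4056/427⌉=10 ⌈4225/427⌉=10 ⌈4394/427⌉=11 ⌈4563/427⌉=11 ⌈4732/427⌉=12 ⌈4901/427⌉=12
  n=30…39: ⌈5070/427⌉=12 ⌈5239/427⌉=13 ⌈5408/427⌉=13 ⌈5577/427⌉=14 ⌈5746/427⌉=14 ⌈5915/427⌉=14 ⌈6084/427⌉=15 ⌈6253/427⌉=15 ⌈6422/427⌉=16 ⌈6591/427⌉=16
  n=40…49: ⌈6760/427⌉=16 ⌈6929/427⌉=17 ⌈7098/427⌉=17 ⌈7267/427⌉=18 ⌈7436/427⌉=18 ⌈7605/427⌉=18 ⌈7774/427⌉=19 ⌈7943/427⌉=19 ⌈8112/427⌉=19 ⌈8281/427⌉=20
  n=50…59: ⌈8450/427⌉=20 ⌈8619/427⌉=21 ⌈8788/427⌉=21 ⌈8957/427⌉=21 ⌈9126/427⌉=22 ⌈9295/427⌉=22 ⌈9464/427⌉=23 ⌈9633/427⌉=23 ⌈9802/427⌉=23 ⌈9971/427⌉=24
  n=60…69: ⌈10140/427⌉=24 ⌈10309/427⌉=25 ⌈10478/427⌉=25 ⌈10647/427⌉=25 ⌈10816/427⌉=26 ⌈10985/427⌉=26 ⌈11154/427⌉=27 ⌈11323/427⌉=27 ⌈11492/427⌉=27 ⌈11661/427⌉=28
  n=70…79: ⌈11830/427⌉=28 ⌈11999/427⌉=29 ⌈12168/427⌉=29 ⌈12337/427⌉=29 ⌈12506/427⌉=30 ⌈12675/427⌉=30 ⌈12844/427⌉=31 ⌈13013/427⌉=31 ⌈13182/427⌉=31 ⌈13351/427⌉=32
  n=80…87: ⌈13520/427⌉=32 ⌈13689/427⌉=33 ⌈13858/427⌉=33 ⌈14027/427⌉=33 ⌈14196/427⌉=34 ⌈14365/427⌉=34 ⌈14534/427⌉=35 ⌈14703/427⌉=35
s_n = t_(n+1) − t_n for n = 0 … 86 gives
prefix = 101001010010100101001010010100101001010010100100101001010010100101001010010100101001010
slide a length-2 window over [0..1] … [85..86] (86 windows); first occurrence of each distinct factor:
  [  0..  1] 10
  [  1..  2] 01
  [  3..  4] 00
  (the other 83 windows repeat one of these)
distinct factors: {00, 01, 10}
count = 3  (Sturmian bound for length 2 is 3)


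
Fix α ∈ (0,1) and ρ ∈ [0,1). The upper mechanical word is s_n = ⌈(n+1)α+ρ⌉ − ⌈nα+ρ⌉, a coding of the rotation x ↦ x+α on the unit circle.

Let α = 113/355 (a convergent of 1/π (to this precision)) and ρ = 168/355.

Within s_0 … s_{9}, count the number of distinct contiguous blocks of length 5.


3

t_n = ⌈(n·113+168)/355⌉ for n = 0 … 10:
  n=0…9: ⌈168/355⌉=1 ⌈281/355⌉=1 ⌈394/355⌉=2 ⌈507/355⌉=2 ⌈620/355⌉=2 ⌈733/355⌉=3 ⌈846/355⌉=3 ⌈959/355⌉=3 ⌈1072/355⌉=4 ⌈1185/355⌉=4
  n=10: ⌈1298/355⌉=4
s_n = t_(n+1) − t_n for n = 0 … 9 gives
prefix = 0100100100
slide a length-5 window over [0..4] … [5..9] (6 windows); first occurrence of each distinct factor:
  [  0..  4] 01001
  [  1..  5] 10010
  [  2..  6] 00100
  (the other 3 windows repeat one of these)
distinct factors: {00100, 01001, 10010}
count = 3  (Sturmian bound for length 5 is 6)


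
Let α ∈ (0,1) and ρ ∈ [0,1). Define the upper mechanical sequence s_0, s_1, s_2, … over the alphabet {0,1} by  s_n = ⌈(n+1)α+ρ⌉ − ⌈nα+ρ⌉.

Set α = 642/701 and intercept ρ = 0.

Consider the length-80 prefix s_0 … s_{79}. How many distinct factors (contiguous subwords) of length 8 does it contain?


t_n = ⌈(n·642)/701⌉ for n = 0 … 80:
  n=0…9: ⌈0/701⌉=0 ⌈642/701⌉=1 ⌈1284/701⌉=2 ⌈1926/701⌉=3 ⌈2568/701⌉=4 ⌈3210/701⌉=5 ⌈3852/701⌉=6 ⌈4494/701⌉=7 ⌈5136/701⌉=8 ⌈5778/701⌉=9
  n=10…19: ⌈6420/701⌉=10 ⌈7062/701⌉=11 ⌈7704/701⌉=11 ⌈8346/701⌉=12 ⌈8988/701⌉=13 ⌈9630/701⌉=14 ⌈10272/701⌉=15 ⌈10914/701⌉=16 ⌈11556/701⌉=17 ⌈12198/701⌉=18
  n=20…29: ⌈12840/701⌉=19 ⌈13482/701⌉=20 ⌈14124/701⌉=21 ⌈14766/701⌉=22 ⌈15408/701⌉=22 ⌈16050/701⌉=23 ⌈16692/701⌉=24 ⌈17334/701⌉=25 ⌈17976/701⌉=26 ⌈18618/701⌉=27
  n=30…39: ⌈19260/701⌉=28 ⌈19902/701⌉=29 ⌈20544/701⌉=30 ⌈21186/701⌉=31 ⌈21828/701⌉=32 ⌈22470/701⌉=33 ⌈23112/701⌉=33 ⌈23754/701⌉=34 ⌈24396/701⌉=35 ⌈25038/701⌉=36
  n=40…49: ⌈25680/701⌉=37 ⌈26322/701⌉=38 ⌈26964/701⌉=39 ⌈27606/701⌉=40 ⌈28248/701⌉=41 ⌈28890/701⌉=42 ⌈29532/701⌉=43 ⌈30174/701⌉=44 ⌈30816/701⌉=44 ⌈31458/701⌉=45
  n=50…59: ⌈32100/701⌉=46 ⌈32742/701⌉=47 ⌈33384/701⌉=48 ⌈34026/701⌉=49 ⌈34668/701⌉=50 ⌈35310/701⌉=51 ⌈35952/701⌉=52 ⌈36594/701⌉=53 ⌈37236/701⌉=54 ⌈37878/701⌉=55
  n=60…69: ⌈38520/701⌉=55 ⌈39162/701⌉=56 ⌈39804/701⌉=57 ⌈40446/701⌉=58 ⌈41088/701⌉=59 ⌈41730/701⌉=60 ⌈42372/701⌉=61 ⌈43014/701⌉=62 ⌈43656/701⌉=63 ⌈44298/701⌉=64
  n=70…79: ⌈44940/701⌉=65 ⌈45582/701⌉=66 ⌈46224/701⌉=66 ⌈46866/701⌉=67 ⌈47508/701⌉=68 ⌈48150/701⌉=69 ⌈48792/701⌉=70 ⌈49434/701⌉=71 ⌈50076/701⌉=72 ⌈50718/701⌉=73
  n=80: ⌈51360/701⌉=74
s_n = t_(n+1) − t_n for n = 0 … 79 gives
prefix = 11111111111011111111111011111111111011111111111011111111111011111111111011111111
slide a length-8 window over [0..7] … [72..79] (73 windows); first occurrence of each distinct factor:
  [  0..  7] 11111111
  [  4.. 11] 11111110
  [  5.. 12] 11111101
  [  6.. 13] 11111011
  [  7.. 14] 11110111
  [  8.. 15] 11101111
  [  9.. 16] 11011111
  [ 10.. 17] 10111111
  [ 11.. 18] 01111111
  (the other 64 windows repeat one of these)
distinct factors: {01111111, 10111111, 11011111, 11101111, 11110111, 11111011, 11111101, 11111110, 11111111}
count = 9  (Sturmian bound for length 8 is 9)

9


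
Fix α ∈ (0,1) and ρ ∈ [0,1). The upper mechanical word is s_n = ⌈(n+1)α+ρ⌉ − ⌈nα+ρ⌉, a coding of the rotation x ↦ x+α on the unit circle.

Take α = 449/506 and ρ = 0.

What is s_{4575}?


(n+1)α + ρ = (4576·449) / 506 = 2054624/506
nα + ρ     = (4575·449) / 506 = 2054175/506
⌈2054624/506⌉ = 4061,  ⌈2054175/506⌉ = 4060
s_{4575} = 4061 − 4060 = 1

1


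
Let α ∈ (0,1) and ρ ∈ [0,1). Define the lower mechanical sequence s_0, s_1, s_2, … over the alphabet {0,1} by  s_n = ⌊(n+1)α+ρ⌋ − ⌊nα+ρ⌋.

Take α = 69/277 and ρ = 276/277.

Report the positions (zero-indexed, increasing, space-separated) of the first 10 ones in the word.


n=0: ⌊345/277⌋−⌊276/277⌋ = 1−0 = 1  ← one
n=1: ⌊414/277⌋−⌊345/277⌋ = 1−1 = 0
n=2: ⌊483/277⌋−⌊414/277⌋ = 1−1 = 0
n=3: ⌊552/277⌋−⌊483/277⌋ = 1−1 = 0
n=4: ⌊621/277⌋−⌊552/277⌋ = 2−1 = 1  ← one
n=5: ⌊690/277⌋−⌊621/277⌋ = 2−2 = 0
n=6: ⌊759/277⌋−⌊690/277⌋ = 2−2 = 0
n=7: ⌊828/277⌋−⌊759/277⌋ = 2−2 = 0
n=8: ⌊897/277⌋−⌊828/277⌋ = 3−2 = 1  ← one
n=9: ⌊966/277⌋−⌊897/277⌋ = 3−3 = 0
n=10: ⌊1035/277⌋−⌊966/277⌋ = 3−3 = 0
n=11: ⌊1104/277⌋−⌊1035/277⌋ = 3−3 = 0
n=12: ⌊1173/277⌋−⌊1104/277⌋ = 4−3 = 1  ← one
n=13: ⌊1242/277⌋−⌊1173/277⌋ = 4−4 = 0
n=14: ⌊1311/277⌋−⌊1242/277⌋ = 4−4 = 0
n=15: ⌊1380/277⌋−⌊1311/277⌋ = 4−4 = 0
n=16: ⌊1449/277⌋−⌊1380/277⌋ = 5−4 = 1  ← one
n=17: ⌊1518/277⌋−⌊1449/277⌋ = 5−5 = 0
n=18: ⌊1587/277⌋−⌊1518/277⌋ = 5−5 = 0
n=19: ⌊1656/277⌋−⌊1587/277⌋ = 5−5 = 0
n=20: ⌊1725/277⌋−⌊1656/277⌋ = 6−5 = 1  ← one
n=21: ⌊1794/277⌋−⌊1725/277⌋ = 6−6 = 0
n=22: ⌊1863/277⌋−⌊1794/277⌋ = 6−6 = 0
n=23: ⌊1932/277⌋−⌊1863/277⌋ = 6−6 = 0
n=24: ⌊2001/277⌋−⌊1932/277⌋ = 7−6 = 1  ← one
n=25: ⌊2070/277⌋−⌊2001/277⌋ = 7−7 = 0
n=26: ⌊2139/277⌋−⌊2070/277⌋ = 7−7 = 0
n=27: ⌊2208/277⌋−⌊2139/277⌋ = 7−7 = 0
n=28: ⌊2277/277⌋−⌊2208/277⌋ = 8−7 = 1  ← one
n=29: ⌊2346/277⌋−⌊2277/277⌋ = 8−8 = 0
n=30: ⌊2415/277⌋−⌊2346/277⌋ = 8−8 = 0
n=31: ⌊2484/277⌋−⌊2415/277⌋ = 8−8 = 0
n=32: ⌊2553/277⌋−⌊2484/277⌋ = 9−8 = 1  ← one
n=33: ⌊2622/277⌋−⌊2553/277⌋ = 9−9 = 0
n=34: ⌊2691/277⌋−⌊2622/277⌋ = 9−9 = 0
n=35: ⌊2760/277⌋−⌊2691/277⌋ = 9−9 = 0
n=36: ⌊2829/277⌋−⌊2760/277⌋ = 10−9 = 1  ← one
positions of the first 10 ones: 0 4 8 12 16 20 24 28 32 36

0 4 8 12 16 20 24 28 32 36


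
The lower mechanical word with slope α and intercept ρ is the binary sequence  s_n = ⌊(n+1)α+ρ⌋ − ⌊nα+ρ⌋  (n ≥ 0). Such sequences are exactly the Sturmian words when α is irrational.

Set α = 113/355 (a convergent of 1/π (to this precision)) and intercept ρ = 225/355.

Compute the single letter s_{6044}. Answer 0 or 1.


0

(n+1)α + ρ = (6045·113 + 225) / 355 = 683310/355
nα + ρ     = (6044·113 + 225) / 355 = 683197/355
⌊683310/355⌋ = 1924,  ⌊683197/355⌋ = 1924
s_{6044} = 1924 − 1924 = 0


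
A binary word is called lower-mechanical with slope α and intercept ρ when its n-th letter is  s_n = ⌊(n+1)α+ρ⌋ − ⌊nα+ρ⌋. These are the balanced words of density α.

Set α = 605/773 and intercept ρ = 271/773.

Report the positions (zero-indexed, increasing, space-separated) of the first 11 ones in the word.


n=0: ⌊876/773⌋−⌊271/773⌋ = 1−0 = 1  ← one
n=1: ⌊1481/773⌋−⌊876/773⌋ = 1−1 = 0
n=2: ⌊2086/773⌋−⌊1481/773⌋ = 2−1 = 1  ← one
n=3: ⌊2691/773⌋−⌊2086/773⌋ = 3−2 = 1  ← one
n=4: ⌊3296/773⌋−⌊2691/773⌋ = 4−3 = 1  ← one
n=5: ⌊3901/773⌋−⌊3296/773⌋ = 5−4 = 1  ← one
n=6: ⌊4506/773⌋−⌊3901/773⌋ = 5−5 = 0
n=7: ⌊5111/773⌋−⌊4506/773⌋ = 6−5 = 1  ← one
n=8: ⌊5716/773⌋−⌊5111/773⌋ = 7−6 = 1  ← one
n=9: ⌊6321/773⌋−⌊5716/773⌋ = 8−7 = 1  ← one
n=10: ⌊6926/773⌋−⌊6321/773⌋ = 8−8 = 0
n=11: ⌊7531/773⌋−⌊6926/773⌋ = 9−8 = 1  ← one
n=12: ⌊8136/773⌋−⌊7531/773⌋ = 10−9 = 1  ← one
n=13: ⌊8741/773⌋−⌊8136/773⌋ = 11−10 = 1  ← one
positions of the first 11 ones: 0 2 3 4 5 7 8 9 11 12 13

0 2 3 4 5 7 8 9 11 12 13


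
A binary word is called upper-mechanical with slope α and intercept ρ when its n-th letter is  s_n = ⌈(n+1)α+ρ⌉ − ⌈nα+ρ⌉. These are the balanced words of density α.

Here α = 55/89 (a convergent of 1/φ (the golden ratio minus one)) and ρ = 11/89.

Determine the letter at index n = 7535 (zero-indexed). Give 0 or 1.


1

(n+1)α + ρ = (7536·55 + 11) / 89 = 414491/89
nα + ρ     = (7535·55 + 11) / 89 = 414436/89
⌈414491/89⌉ = 4658,  ⌈414436/89⌉ = 4657
s_{7535} = 4658 − 4657 = 1


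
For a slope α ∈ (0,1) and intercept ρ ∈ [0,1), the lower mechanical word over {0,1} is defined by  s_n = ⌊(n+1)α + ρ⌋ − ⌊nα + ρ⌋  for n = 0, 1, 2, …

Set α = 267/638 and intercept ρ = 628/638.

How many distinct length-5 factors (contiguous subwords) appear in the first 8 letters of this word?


4

t_n = ⌊(n·267+628)/638⌋ for n = 0 … 8:
  n=0…8: ⌊628/638⌋=0 ⌊895/638⌋=1 ⌊1162/638⌋=1 ⌊1429/638⌋=2 ⌊1696/638⌋=2 ⌊1963/638⌋=3 ⌊2230/638⌋=3 ⌊2497/638⌋=3 ⌊2764/638⌋=4
s_n = t_(n+1) − t_n for n = 0 … 7 gives
prefix = 10101001
slide a length-5 window over [0..4] … [3..7] (4 windows); first occurrence of each distinct factor:
  [  0..  4] 10101
  [  1..  5] 01010
  [  2..  6] 10100
  [  3..  7] 01001
distinct factors: {01001, 01010, 10100, 10101}
count = 4  (Sturmian bound for length 5 is 6)


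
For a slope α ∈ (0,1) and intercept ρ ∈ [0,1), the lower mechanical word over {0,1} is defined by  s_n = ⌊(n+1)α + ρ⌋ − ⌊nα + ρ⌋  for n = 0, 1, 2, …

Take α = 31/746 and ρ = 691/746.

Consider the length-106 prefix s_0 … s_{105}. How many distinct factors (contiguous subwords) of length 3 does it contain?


4

t_n = ⌊(n·31+691)/746⌋ for n = 0 … 106:
  n=0…9: ⌊691/746⌋=0 ⌊722/746⌋=0 ⌊753/746⌋=1 ⌊784/746⌋=1 ⌊815/746⌋=1 ⌊846/746⌋=1 ⌊877/746⌋=1 ⌊908/746⌋=1 ⌊939/746⌋=1 ⌊970/746⌋=1
  n=10…19: ⌊1001/746⌋=1 ⌊1032/746⌋=1 ⌊1063/746⌋=1 ⌊1094/746⌋=1 ⌊1125/746⌋=1 ⌊1156/746⌋=1 ⌊1187/746⌋=1 ⌊1218/746⌋=1 ⌊1249/746⌋=1 ⌊1280/746⌋=1
  n=20…29: ⌊1311/746⌋=1 ⌊1342/746⌋=1 ⌊1373/746⌋=1 ⌊1404/746⌋=1 ⌊1435/746⌋=1 ⌊1466/746⌋=1 ⌊1497/746⌋=2 ⌊1528/746⌋=2 ⌊1559/746⌋=2 ⌊1590/746⌋=2
  n=30…39: ⌊1621/746⌋=2 ⌊1652/746⌋=2 ⌊1683/746⌋=2 ⌊1714/746⌋=2 ⌊1745/746⌋=2 ⌊1776/746⌋=2 ⌊1807/746⌋=2 ⌊1838/746⌋=2 ⌊1869/746⌋=2 ⌊1900/746⌋=2
  n=40…49: ⌊1931/746⌋=2 ⌊1962/746⌋=2 ⌊1993/746⌋=2 ⌊2024/746⌋=2 ⌊2055/746⌋=2 ⌊2086/746⌋=2 ⌊2117/746⌋=2 ⌊2148/746⌋=2 ⌊2179/746⌋=2 ⌊2210/746⌋=2
  n=50…59: ⌊2241/746⌋=3 ⌊2272/746⌋=3 ⌊2303/746⌋=3 ⌊2334/746⌋=3 ⌊2365/746⌋=3 ⌊2396/746⌋=3 ⌊2427/746⌋=3 ⌊2458/746⌋=3 ⌊2489/746⌋=3 ⌊2520/746⌋=3
  n=60…69: ⌊2551/746⌋=3 ⌊2582/746⌋=3 ⌊2613/746⌋=3 ⌊2644/746⌋=3 ⌊2675/746⌋=3 ⌊2706/746⌋=3 ⌊2737/746⌋=3 ⌊2768/746⌋=3 ⌊2799/746⌋=3 ⌊2830/746⌋=3
  n=70…79: ⌊2861/746⌋=3 ⌊2892/746⌋=3 ⌊2923/746⌋=3 ⌊2954/746⌋=3 ⌊2985/746⌋=4 ⌊3016/746⌋=4 ⌊3047/746⌋=4 ⌊3078/746⌋=4 ⌊3109/746⌋=4 ⌊3140/746⌋=4
  n=80…89: ⌊3171/746⌋=4 ⌊3202/746⌋=4 ⌊3233/746⌋=4 ⌊3264/746⌋=4 ⌊3295/746⌋=4 ⌊3326/746⌋=4 ⌊3357/746⌋=4 ⌊3388/746⌋=4 ⌊3419/746⌋=4 ⌊3450/746⌋=4
  n=90…99: ⌊3481/746⌋=4 ⌊3512/746⌋=4 ⌊3543/746⌋=4 ⌊3574/746⌋=4 ⌊3605/746⌋=4 ⌊3636/746⌋=4 ⌊3667/746⌋=4 ⌊3698/746⌋=4 ⌊3729/746⌋=4 ⌊3760/746⌋=5
  n=100…106: ⌊3791/746⌋=5 ⌊3822/746⌋=5 ⌊3853/746⌋=5 ⌊3884/746⌋=5 ⌊3915/746⌋=5 ⌊3946/746⌋=5 ⌊3977/746⌋=5
s_n = t_(n+1) − t_n for n = 0 … 105 gives
prefix = 0100000000000000000000000100000000000000000000000100000000000000000000000100000000000000000000000010000000
slide a length-3 window over [0..2] … [103..105] (104 windows); first occurrence of each distinct factor:
  [  0..  2] 010
  [  1..  3] 100
  [  2..  4] 000
  [ 23.. 25] 001
  (the other 100 windows repeat one of these)
distinct factors: {000, 001, 010, 100}
count = 4  (Sturmian bound for length 3 is 4)


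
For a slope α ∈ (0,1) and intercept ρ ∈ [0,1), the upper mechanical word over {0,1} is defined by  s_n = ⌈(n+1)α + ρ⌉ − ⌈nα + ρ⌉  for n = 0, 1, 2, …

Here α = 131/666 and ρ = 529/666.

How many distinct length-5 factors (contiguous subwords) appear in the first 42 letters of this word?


t_n = ⌈(n·131+529)/666⌉ for n = 0 … 42:
  n=0…9: ⌈529/666⌉=1 ⌈660/666⌉=1 ⌈791/666⌉=2 ⌈922/666⌉=2 ⌈1053/666⌉=2 ⌈1184/666⌉=2 ⌈1315/666⌉=2 ⌈1446/666⌉=3 ⌈1577/666⌉=3 ⌈1708/666⌉=3
  n=10…19: ⌈1839/666⌉=3 ⌈1970/666⌉=3 ⌈2101/666⌉=4 ⌈2232/666⌉=4 ⌈2363/666⌉=4 ⌈2494/666⌉=4 ⌈2625/666⌉=4 ⌈2756/666⌉=5 ⌈2887/666⌉=5 ⌈3018/666⌉=5
  n=20…29: ⌈3149/666⌉=5 ⌈3280/666⌉=5 ⌈3411/666⌉=6 ⌈3542/666⌉=6 ⌈3673/666⌉=6 ⌈3804/666⌉=6 ⌈3935/666⌉=6 ⌈4066/666⌉=7 ⌈4197/666⌉=7 ⌈4328/666⌉=7
  n=30…39: ⌈4459/666⌉=7 ⌈4590/666⌉=7 ⌈4721/666⌉=8 ⌈4852/666⌉=8 ⌈4983/666⌉=8 ⌈5114/666⌉=8 ⌈5245/666⌉=8 ⌈5376/666⌉=9 ⌈5507/666⌉=9 ⌈5638/666⌉=9
  n=40…42: ⌈5769/666⌉=9 ⌈5900/666⌉=9 ⌈6031/666⌉=10
s_n = t_(n+1) − t_n for n = 0 … 41 gives
prefix = 010000100001000010000100001000010000100001
slide a length-5 window over [0..4] … [37..41] (38 windows); first occurrence of each distinct factor:
  [  0..  4] 01000
  [  1..  5] 10000
  [  2..  6] 00001
  [  3..  7] 00010
  [  4..  8] 00100
  (the other 33 windows repeat one of these)
distinct factors: {00001, 00010, 00100, 01000, 10000}
count = 5  (Sturmian bound for length 5 is 6)

5


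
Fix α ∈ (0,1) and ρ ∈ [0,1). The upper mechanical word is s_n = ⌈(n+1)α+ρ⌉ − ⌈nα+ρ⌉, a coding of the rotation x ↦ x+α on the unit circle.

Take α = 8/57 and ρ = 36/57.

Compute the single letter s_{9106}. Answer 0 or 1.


(n+1)α + ρ = (9107·8 + 36) / 57 = 72892/57
nα + ρ     = (9106·8 + 36) / 57 = 72884/57
⌈72892/57⌉ = 1279,  ⌈72884/57⌉ = 1279
s_{9106} = 1279 − 1279 = 0

0


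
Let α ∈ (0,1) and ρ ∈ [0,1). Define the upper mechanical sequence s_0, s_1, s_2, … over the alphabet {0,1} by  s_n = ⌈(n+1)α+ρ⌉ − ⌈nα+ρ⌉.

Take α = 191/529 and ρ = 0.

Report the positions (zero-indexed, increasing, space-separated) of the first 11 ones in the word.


n=0: ⌈191/529⌉−⌈0/529⌉ = 1−0 = 1  ← one
n=1: ⌈382/529⌉−⌈191/529⌉ = 1−1 = 0
n=2: ⌈573/529⌉−⌈382/529⌉ = 2−1 = 1  ← one
n=3: ⌈764/529⌉−⌈573/529⌉ = 2−2 = 0
n=4: ⌈955/529⌉−⌈764/529⌉ = 2−2 = 0
n=5: ⌈1146/529⌉−⌈955/529⌉ = 3−2 = 1  ← one
n=6: ⌈1337/529⌉−⌈1146/529⌉ = 3−3 = 0
n=7: ⌈1528/529⌉−⌈1337/529⌉ = 3−3 = 0
n=8: ⌈1719/529⌉−⌈1528/529⌉ = 4−3 = 1  ← one
n=9: ⌈1910/529⌉−⌈1719/529⌉ = 4−4 = 0
n=10: ⌈2101/529⌉−⌈1910/529⌉ = 4−4 = 0
n=11: ⌈2292/529⌉−⌈2101/529⌉ = 5−4 = 1  ← one
n=12: ⌈2483/529⌉−⌈2292/529⌉ = 5−5 = 0
n=13: ⌈2674/529⌉−⌈2483/529⌉ = 6−5 = 1  ← one
n=14: ⌈2865/529⌉−⌈2674/529⌉ = 6−6 = 0
n=15: ⌈3056/529⌉−⌈2865/529⌉ = 6−6 = 0
n=16: ⌈3247/529⌉−⌈3056/529⌉ = 7−6 = 1  ← one
n=17: ⌈3438/529⌉−⌈3247/529⌉ = 7−7 = 0
n=18: ⌈3629/529⌉−⌈3438/529⌉ = 7−7 = 0
n=19: ⌈3820/529⌉−⌈3629/529⌉ = 8−7 = 1  ← one
n=20: ⌈4011/529⌉−⌈3820/529⌉ = 8−8 = 0
n=21: ⌈4202/529⌉−⌈4011/529⌉ = 8−8 = 0
n=22: ⌈4393/529⌉−⌈4202/529⌉ = 9−8 = 1  ← one
n=23: ⌈4584/529⌉−⌈4393/529⌉ = 9−9 = 0
n=24: ⌈4775/529⌉−⌈4584/529⌉ = 10−9 = 1  ← one
n=25: ⌈4966/529⌉−⌈4775/529⌉ = 10−10 = 0
n=26: ⌈5157/529⌉−⌈4966/529⌉ = 10−10 = 0
n=27: ⌈5348/529⌉−⌈5157/529⌉ = 11−10 = 1  ← one
positions of the first 11 ones: 0 2 5 8 11 13 16 19 22 24 27

0 2 5 8 11 13 16 19 22 24 27


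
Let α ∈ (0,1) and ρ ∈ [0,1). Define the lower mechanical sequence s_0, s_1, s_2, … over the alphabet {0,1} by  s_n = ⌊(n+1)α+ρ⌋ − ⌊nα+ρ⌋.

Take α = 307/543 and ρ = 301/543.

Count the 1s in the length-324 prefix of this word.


#1s = Σ_{n=0}^{323} s_n = Σ_{n=0}^{323} (⌊(n+1)α+ρ⌋ − ⌊nα+ρ⌋)
the sum telescopes: every ⌊nα+ρ⌋ with 0 < n < 324 appears once with + and once with −, leaving ⌊324α+ρ⌋ − ⌊0·α+ρ⌋
324α + ρ = (324·307 + 301) / 543 = 99769/543
ρ = 301/543
⌊99769/543⌋ = 183,  ⌊301/543⌋ = 0
#1s = 183 − 0 = 183

183


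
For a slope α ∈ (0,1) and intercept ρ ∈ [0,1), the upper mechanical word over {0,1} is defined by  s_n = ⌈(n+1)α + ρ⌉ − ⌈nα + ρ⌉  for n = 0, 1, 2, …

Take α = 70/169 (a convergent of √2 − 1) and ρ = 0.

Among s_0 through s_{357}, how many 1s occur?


#1s = Σ_{n=0}^{357} s_n = Σ_{n=0}^{357} (⌈(n+1)α+ρ⌉ − ⌈nα+ρ⌉)
the sum telescopes: every ⌈nα+ρ⌉ with 0 < n < 358 appears once with + and once with −, leaving ⌈358α+ρ⌉ − ⌈0·α+ρ⌉
358α + ρ = (358·70) / 169 = 25060/169
ρ = 0/169
⌈25060/169⌉ = 149,  ⌈0/169⌉ = 0
#1s = 149 − 0 = 149

149


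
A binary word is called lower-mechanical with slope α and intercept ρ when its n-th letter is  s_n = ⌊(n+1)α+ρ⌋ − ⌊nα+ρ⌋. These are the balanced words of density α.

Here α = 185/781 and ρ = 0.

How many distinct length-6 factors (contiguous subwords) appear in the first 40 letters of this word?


7

t_n = ⌊(n·185)/781⌋ for n = 0 … 40:
  n=0…9: ⌊0/781⌋=0 ⌊185/781⌋=0 ⌊370/781⌋=0 ⌊555/781⌋=0 ⌊740/781⌋=0 ⌊925/781⌋=1 ⌊1110/781⌋=1 ⌊1295/781⌋=1 ⌊1480/781⌋=1 ⌊1665/781⌋=2
  n=10…19: ⌊1850/781⌋=2 ⌊2035/781⌋=2 ⌊2220/781⌋=2 ⌊2405/781⌋=3 ⌊2590/781⌋=3 ⌊2775/781⌋=3 ⌊2960/781⌋=3 ⌊3145/781⌋=4 ⌊3330/781⌋=4 ⌊3515/781⌋=4
  n=20…29: ⌊3700/781⌋=4 ⌊3885/781⌋=4 ⌊4070/781⌋=5 ⌊4255/781⌋=5 ⌊4440/781⌋=5 ⌊4625/781⌋=5 ⌊4810/781⌋=6 ⌊4995/781⌋=6 ⌊5180/781⌋=6 ⌊5365/781⌋=6
  n=30…39: ⌊5550/781⌋=7 ⌊5735/781⌋=7 ⌊5920/781⌋=7 ⌊6105/781⌋=7 ⌊6290/781⌋=8 ⌊6475/781⌋=8 ⌊6660/781⌋=8 ⌊6845/781⌋=8 ⌊7030/781⌋=9 ⌊7215/781⌋=9
  n=40: ⌊7400/781⌋=9
s_n = t_(n+1) − t_n for n = 0 … 39 gives
prefix = 0000100010001000100001000100010001000100
slide a length-6 window over [0..5] … [34..39] (35 windows); first occurrence of each distinct factor:
  [  0..  5] 000010
  [  1..  6] 000100
  [  2..  7] 001000
  [  3..  8] 010001
  [  4..  9] 100010
  [ 15.. 20] 010000
  [ 16.. 21] 100001
  (the other 28 windows repeat one of these)
distinct factors: {000010, 000100, 001000, 010000, 010001, 100001, 100010}
count = 7  (Sturmian bound for length 6 is 7)


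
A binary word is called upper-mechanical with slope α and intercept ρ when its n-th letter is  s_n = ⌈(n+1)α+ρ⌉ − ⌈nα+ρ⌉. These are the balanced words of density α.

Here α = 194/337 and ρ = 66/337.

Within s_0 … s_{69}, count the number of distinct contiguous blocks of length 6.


t_n = ⌈(n·194+66)/337⌉ for n = 0 … 70:
  n=0…9: ⌈66/337⌉=1 ⌈260/337⌉=1 ⌈454/337⌉=2 ⌈648/337⌉=2 ⌈842/337⌉=3 ⌈1036/337⌉=4 ⌈1230/337⌉=4 ⌈1424/337⌉=5 ⌈1618/337⌉=5 ⌈1812/337⌉=6
  n=10…19: ⌈2006/337⌉=6 ⌈2200/337⌉=7 ⌈2394/337⌉=8 ⌈2588/337⌉=8 ⌈2782/337⌉=9 ⌈2976/337⌉=9 ⌈3170/337⌉=10 ⌈3364/337⌉=10 ⌈3558/337⌉=11 ⌈3752/337⌉=12
  n=20…29: ⌈3946/337⌉=12 ⌈4140/337⌉=13 ⌈4334/337⌉=13 ⌈4528/337⌉=14 ⌈4722/337⌉=15 ⌈4916/337⌉=15 ⌈5110/337⌉=16 ⌈5304/337⌉=16 ⌈5498/337⌉=17 ⌈5692/337⌉=17
  n=30…39: ⌈5886/337⌉=18 ⌈6080/337⌉=19 ⌈6274/337⌉=19 ⌈6468/337⌉=20 ⌈6662/337⌉=20 ⌈6856/337⌉=21 ⌈7050/337⌉=21 ⌈7244/337⌉=22 ⌈7438/337⌉=23 ⌈7632/337⌉=23
  n=40…49: ⌈7826/337⌉=24 ⌈8020/337⌉=24 ⌈8214/337⌉=25 ⌈8408/337⌉=25 ⌈8602/337⌉=26 ⌈8796/337⌉=27 ⌈8990/337⌉=27 ⌈9184/337⌉=28 ⌈9378/337⌉=28 ⌈9572/337⌉=29
  n=50…59: ⌈9766/337⌉=29 ⌈9960/337⌉=30 ⌈10154/337⌉=31 ⌈10348/337⌉=31 ⌈10542/337⌉=32 ⌈10736/337⌉=32 ⌈10930/337⌉=33 ⌈11124/337⌉=34 ⌈11318/337⌉=34 ⌈11512/337⌉=35
  n=60…69: ⌈11706/337⌉=35 ⌈11900/337⌉=36 ⌈12094/337⌉=36 ⌈12288/337⌉=37 ⌈12482/337⌉=38 ⌈12676/337⌉=38 ⌈12870/337⌉=39 ⌈13064/337⌉=39 ⌈13258/337⌉=40 ⌈13452/337⌉=40
  n=70: ⌈13646/337⌉=41
s_n = t_(n+1) − t_n for n = 0 … 69 gives
prefix = 0101101010110101011010110101011010101101010110101011010110101011010101
slide a length-6 window over [0..5] … [64..69] (65 windows); first occurrence of each distinct factor:
  [  0..  5] 010110
  [  1..  6] 101101
  [  2..  7] 011010
  [  3..  8] 110101
  [  4..  9] 101010
  [  5.. 10] 010101
  [  6.. 11] 101011
  (the other 58 windows repeat one of these)
distinct factors: {010101, 010110, 011010, 101010, 101011, 101101, 110101}
count = 7  (Sturmian bound for length 6 is 7)

7


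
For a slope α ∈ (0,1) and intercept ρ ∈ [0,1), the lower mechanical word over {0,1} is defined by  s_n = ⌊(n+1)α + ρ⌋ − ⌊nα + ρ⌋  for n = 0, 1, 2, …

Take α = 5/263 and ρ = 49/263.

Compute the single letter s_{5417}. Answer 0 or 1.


0

(n+1)α + ρ = (5418·5 + 49) / 263 = 27139/263
nα + ρ     = (5417·5 + 49) / 263 = 27134/263
⌊27139/263⌋ = 103,  ⌊27134/263⌋ = 103
s_{5417} = 103 − 103 = 0


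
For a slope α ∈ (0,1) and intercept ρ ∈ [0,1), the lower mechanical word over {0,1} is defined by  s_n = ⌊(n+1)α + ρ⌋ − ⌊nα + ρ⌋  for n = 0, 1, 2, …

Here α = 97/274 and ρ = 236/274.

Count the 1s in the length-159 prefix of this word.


57

#1s = Σ_{n=0}^{158} s_n = Σ_{n=0}^{158} (⌊(n+1)α+ρ⌋ − ⌊nα+ρ⌋)
the sum telescopes: every ⌊nα+ρ⌋ with 0 < n < 159 appears once with + and once with −, leaving ⌊159α+ρ⌋ − ⌊0·α+ρ⌋
159α + ρ = (159·97 + 236) / 274 = 15659/274
ρ = 236/274
⌊15659/274⌋ = 57,  ⌊236/274⌋ = 0
#1s = 57 − 0 = 57


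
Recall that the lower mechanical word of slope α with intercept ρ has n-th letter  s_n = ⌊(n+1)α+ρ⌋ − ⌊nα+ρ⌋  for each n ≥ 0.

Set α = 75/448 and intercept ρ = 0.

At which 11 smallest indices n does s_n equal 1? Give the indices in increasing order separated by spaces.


n=0: ⌊75/448⌋−⌊0/448⌋ = 0−0 = 0
n=1: ⌊150/448⌋−⌊75/448⌋ = 0−0 = 0
  …
n=5: ⌊450/448⌋−⌊375/448⌋ = 1−0 = 1  ← one
n=6: ⌊525/448⌋−⌊450/448⌋ = 1−1 = 0
n=7: ⌊600/448⌋−⌊525/448⌋ = 1−1 = 0
  …
n=11: ⌊900/448⌋−⌊825/448⌋ = 2−1 = 1  ← one
n=12: ⌊975/448⌋−⌊900/448⌋ = 2−2 = 0
n=13: ⌊1050/448⌋−⌊975/448⌋ = 2−2 = 0
  …
n=17: ⌊1350/448⌋−⌊1275/448⌋ = 3−2 = 1  ← one
n=18: ⌊1425/448⌋−⌊1350/448⌋ = 3−3 = 0
n=19: ⌊1500/448⌋−⌊1425/448⌋ = 3−3 = 0
  …
n=23: ⌊1800/448⌋−⌊1725/448⌋ = 4−3 = 1  ← one
n=24: ⌊1875/448⌋−⌊1800/448⌋ = 4−4 = 0
n=25: ⌊1950/448⌋−⌊1875/448⌋ = 4−4 = 0
  …
n=29: ⌊2250/448⌋−⌊2175/448⌋ = 5−4 = 1  ← one
n=30: ⌊2325/448⌋−⌊2250/448⌋ = 5−5 = 0
n=31: ⌊2400/448⌋−⌊2325/448⌋ = 5−5 = 0
  …
n=35: ⌊2700/448⌋−⌊2625/448⌋ = 6−5 = 1  ← one
n=36: ⌊2775/448⌋−⌊2700/448⌋ = 6−6 = 0
n=37: ⌊2850/448⌋−⌊2775/448⌋ = 6−6 = 0
  …
n=41: ⌊3150/448⌋−⌊3075/448⌋ = 7−6 = 1  ← one
n=42: ⌊3225/448⌋−⌊3150/448⌋ = 7−7 = 0
n=43: ⌊3300/448⌋−⌊3225/448⌋ = 7−7 = 0
  …
n=47: ⌊3600/448⌋−⌊3525/448⌋ = 8−7 = 1  ← one
n=48: ⌊3675/448⌋−⌊3600/448⌋ = 8−8 = 0
n=49: ⌊3750/448⌋−⌊3675/448⌋ = 8−8 = 0
  …
n=53: ⌊4050/448⌋−⌊3975/448⌋ = 9−8 = 1  ← one
n=54: ⌊4125/448⌋−⌊4050/448⌋ = 9−9 = 0
n=55: ⌊4200/448⌋−⌊4125/448⌋ = 9−9 = 0
  …
n=59: ⌊4500/448⌋−⌊4425/448⌋ = 10−9 = 1  ← one
n=60: ⌊4575/448⌋−⌊4500/448⌋ = 10−10 = 0
n=61: ⌊4650/448⌋−⌊4575/448⌋ = 10−10 = 0
  …
n=65: ⌊4950/448⌋−⌊4875/448⌋ = 11−10 = 1  ← one
positions of the first 11 ones: 5 11 17 23 29 35 41 47 53 59 65

5 11 17 23 29 35 41 47 53 59 65


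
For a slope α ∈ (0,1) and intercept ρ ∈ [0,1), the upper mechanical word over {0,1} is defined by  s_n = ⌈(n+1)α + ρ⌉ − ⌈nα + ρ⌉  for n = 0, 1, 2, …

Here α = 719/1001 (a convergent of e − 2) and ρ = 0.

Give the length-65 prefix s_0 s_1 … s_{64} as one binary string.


11101110110111011011101101110110111011101101110110111011011101101

n=0: ⌈(1·719)/1001⌉ − ⌈(0·719)/1001⌉ = ⌈719/1001⌉ − ⌈0/1001⌉ = 1 − 0 = 1
n=1: ⌈(2·719)/1001⌉ − ⌈(1·719)/1001⌉ = ⌈1438/1001⌉ − ⌈719/1001⌉ = 2 − 1 = 1
n=2: ⌈(3·719)/1001⌉ − ⌈(2·719)/1001⌉ = ⌈2157/1001⌉ − ⌈1438/1001⌉ = 3 − 2 = 1
n=3: ⌈(4·719)/1001⌉ − ⌈(3·719)/1001⌉ = ⌈2876/1001⌉ − ⌈2157/1001⌉ = 3 − 3 = 0
n=4: ⌈(5·719)/1001⌉ − ⌈(4·719)/1001⌉ = ⌈3595/1001⌉ − ⌈2876/1001⌉ = 4 − 3 = 1
n=5: ⌈(6·719)/1001⌉ − ⌈(5·719)/1001⌉ = ⌈4314/1001⌉ − ⌈3595/1001⌉ = 5 − 4 = 1
n=6: ⌈(7·719)/1001⌉ − ⌈(6·719)/1001⌉ = ⌈5033/1001⌉ − ⌈4314/1001⌉ = 6 − 5 = 1
n=7: ⌈(8·719)/1001⌉ − ⌈(7·719)/1001⌉ = ⌈5752/1001⌉ − ⌈5033/1001⌉ = 6 − 6 = 0
n=8: ⌈(9·719)/1001⌉ − ⌈(8·719)/1001⌉ = ⌈6471/1001⌉ − ⌈5752/1001⌉ = 7 − 6 = 1
n=9: ⌈(10·719)/1001⌉ − ⌈(9·719)/1001⌉ = ⌈7190/1001⌉ − ⌈6471/1001⌉ = 8 − 7 = 1
n=10: ⌈(11·719)/1001⌉ − ⌈(10·719)/1001⌉ = ⌈7909/1001⌉ − ⌈7190/1001⌉ = 8 − 8 = 0
n=11: ⌈(12·719)/1001⌉ − ⌈(11·719)/1001⌉ = ⌈8628/1001⌉ − ⌈7909/1001⌉ = 9 − 8 = 1
n=12: ⌈(13·719)/1001⌉ − ⌈(12·719)/1001⌉ = ⌈9347/1001⌉ − ⌈8628/1001⌉ = 10 − 9 = 1
n=13: ⌈(14·719)/1001⌉ − ⌈(13·719)/1001⌉ = ⌈10066/1001⌉ − ⌈9347/1001⌉ = 11 − 10 = 1
n=14: ⌈(15·719)/1001⌉ − ⌈(14·719)/1001⌉ = ⌈10785/1001⌉ − ⌈10066/1001⌉ = 11 − 11 = 0
n=15: ⌈(16·719)/1001⌉ − ⌈(15·719)/1001⌉ = ⌈11504/1001⌉ − ⌈10785/1001⌉ = 12 − 11 = 1
n=16: ⌈(17·719)/1001⌉ − ⌈(16·719)/1001⌉ = ⌈12223/1001⌉ − ⌈11504/1001⌉ = 13 − 12 = 1
n=17: ⌈(18·719)/1001⌉ − ⌈(17·719)/1001⌉ = ⌈12942/1001⌉ − ⌈12223/1001⌉ = 13 − 13 = 0
n=18: ⌈(19·719)/1001⌉ − ⌈(18·719)/1001⌉ = ⌈13661/1001⌉ − ⌈12942/1001⌉ = 14 − 13 = 1
n=19: ⌈(20·719)/1001⌉ − ⌈(19·719)/1001⌉ = ⌈14380/1001⌉ − ⌈13661/1001⌉ = 15 − 14 = 1
n=20: ⌈(21·719)/1001⌉ − ⌈(20·719)/1001⌉ = ⌈15099/1001⌉ − ⌈14380/1001⌉ = 16 − 15 = 1
n=21: ⌈(22·719)/1001⌉ − ⌈(21·719)/1001⌉ = ⌈15818/1001⌉ − ⌈15099/1001⌉ = 16 − 16 = 0
n=22: ⌈(23·719)/1001⌉ − ⌈(22·719)/1001⌉ = ⌈16537/1001⌉ − ⌈15818/1001⌉ = 17 − 16 = 1
n=23: ⌈(24·719)/1001⌉ − ⌈(23·719)/1001⌉ = ⌈17256/1001⌉ − ⌈16537/1001⌉ = 18 − 17 = 1
n=24: ⌈(25·719)/1001⌉ − ⌈(24·719)/1001⌉ = ⌈17975/1001⌉ − ⌈17256/1001⌉ = 18 − 18 = 0
n=25: ⌈(26·719)/1001⌉ − ⌈(25·719)/1001⌉ = ⌈18694/1001⌉ − ⌈17975/1001⌉ = 19 − 18 = 1
n=26: ⌈(27·719)/1001⌉ − ⌈(26·719)/1001⌉ = ⌈19413/1001⌉ − ⌈18694/1001⌉ = 20 − 19 = 1
n=27: ⌈(28·719)/1001⌉ − ⌈(27·719)/1001⌉ = ⌈20132/1001⌉ − ⌈19413/1001⌉ = 21 − 20 = 1
n=28: ⌈(29·719)/1001⌉ − ⌈(28·719)/1001⌉ = ⌈20851/1001⌉ − ⌈20132/1001⌉ = 21 − 21 = 0
n=29: ⌈(30·719)/1001⌉ − ⌈(29·719)/1001⌉ = ⌈21570/1001⌉ − ⌈20851/1001⌉ = 22 − 21 = 1
n=30: ⌈(31·719)/1001⌉ − ⌈(30·719)/1001⌉ = ⌈22289/1001⌉ − ⌈21570/1001⌉ = 23 − 22 = 1
n=31: ⌈(32·719)/1001⌉ − ⌈(31·719)/1001⌉ = ⌈23008/1001⌉ − ⌈22289/1001⌉ = 23 − 23 = 0
n=32: ⌈(33·719)/1001⌉ − ⌈(32·719)/1001⌉ = ⌈23727/1001⌉ − ⌈23008/1001⌉ = 24 − 23 = 1
n=33: ⌈(34·719)/1001⌉ − ⌈(33·719)/1001⌉ = ⌈24446/1001⌉ − ⌈23727/1001⌉ = 25 − 24 = 1
n=34: ⌈(35·719)/1001⌉ − ⌈(34·719)/1001⌉ = ⌈25165/1001⌉ − ⌈24446/1001⌉ = 26 − 25 = 1
n=35: ⌈(36·719)/1001⌉ − ⌈(35·719)/1001⌉ = ⌈25884/1001⌉ − ⌈25165/1001⌉ = 26 − 26 = 0
n=36: ⌈(37·719)/1001⌉ − ⌈(36·719)/1001⌉ = ⌈26603/1001⌉ − ⌈25884/1001⌉ = 27 − 26 = 1
n=37: ⌈(38·719)/1001⌉ − ⌈(37·719)/1001⌉ = ⌈27322/1001⌉ − ⌈26603/1001⌉ = 28 − 27 = 1
n=38: ⌈(39·719)/1001⌉ − ⌈(38·719)/1001⌉ = ⌈28041/1001⌉ − ⌈27322/1001⌉ = 29 − 28 = 1
n=39: ⌈(40·719)/1001⌉ − ⌈(39·719)/1001⌉ = ⌈28760/1001⌉ − ⌈28041/1001⌉ = 29 − 29 = 0
n=40: ⌈(41·719)/1001⌉ − ⌈(40·719)/1001⌉ = ⌈29479/1001⌉ − ⌈28760/1001⌉ = 30 − 29 = 1
n=41: ⌈(42·719)/1001⌉ − ⌈(41·719)/1001⌉ = ⌈30198/1001⌉ − ⌈29479/1001⌉ = 31 − 30 = 1
n=42: ⌈(43·719)/1001⌉ − ⌈(42·719)/1001⌉ = ⌈30917/1001⌉ − ⌈30198/1001⌉ = 31 − 31 = 0
n=43: ⌈(44·719)/1001⌉ − ⌈(43·719)/1001⌉ = ⌈31636/1001⌉ − ⌈30917/1001⌉ = 32 − 31 = 1
n=44: ⌈(45·719)/1001⌉ − ⌈(44·719)/1001⌉ = ⌈32355/1001⌉ − ⌈31636/1001⌉ = 33 − 32 = 1
n=45: ⌈(46·719)/1001⌉ − ⌈(45·719)/1001⌉ = ⌈33074/1001⌉ − ⌈32355/1001⌉ = 34 − 33 = 1
n=46: ⌈(47·719)/1001⌉ − ⌈(46·719)/1001⌉ = ⌈33793/1001⌉ − ⌈33074/1001⌉ = 34 − 34 = 0
n=47: ⌈(48·719)/1001⌉ − ⌈(47·719)/1001⌉ = ⌈34512/1001⌉ − ⌈33793/1001⌉ = 35 − 34 = 1
n=48: ⌈(49·719)/1001⌉ − ⌈(48·719)/1001⌉ = ⌈35231/1001⌉ − ⌈34512/1001⌉ = 36 − 35 = 1
n=49: ⌈(50·719)/1001⌉ − ⌈(49·719)/1001⌉ = ⌈35950/1001⌉ − ⌈35231/1001⌉ = 36 − 36 = 0
n=50: ⌈(51·719)/1001⌉ − ⌈(50·719)/1001⌉ = ⌈36669/1001⌉ − ⌈35950/1001⌉ = 37 − 36 = 1
n=51: ⌈(52·719)/1001⌉ − ⌈(51·719)/1001⌉ = ⌈37388/1001⌉ − ⌈36669/1001⌉ = 38 − 37 = 1
n=52: ⌈(53·719)/1001⌉ − ⌈(52·719)/1001⌉ = ⌈38107/1001⌉ − ⌈37388/1001⌉ = 39 − 38 = 1
n=53: ⌈(54·719)/1001⌉ − ⌈(53·719)/1001⌉ = ⌈38826/1001⌉ − ⌈38107/1001⌉ = 39 − 39 = 0
n=54: ⌈(55·719)/1001⌉ − ⌈(54·719)/1001⌉ = ⌈39545/1001⌉ − ⌈38826/1001⌉ = 40 − 39 = 1
n=55: ⌈(56·719)/1001⌉ − ⌈(55·719)/1001⌉ = ⌈40264/1001⌉ − ⌈39545/1001⌉ = 41 − 40 = 1
n=56: ⌈(57·719)/1001⌉ − ⌈(56·719)/1001⌉ = ⌈40983/1001⌉ − ⌈40264/1001⌉ = 41 − 41 = 0
n=57: ⌈(58·719)/1001⌉ − ⌈(57·719)/1001⌉ = ⌈41702/1001⌉ − ⌈40983/1001⌉ = 42 − 41 = 1
n=58: ⌈(59·719)/1001⌉ − ⌈(58·719)/1001⌉ = ⌈42421/1001⌉ − ⌈41702/1001⌉ = 43 − 42 = 1
n=59: ⌈(60·719)/1001⌉ − ⌈(59·719)/1001⌉ = ⌈43140/1001⌉ − ⌈42421/1001⌉ = 44 − 43 = 1
n=60: ⌈(61·719)/1001⌉ − ⌈(60·719)/1001⌉ = ⌈43859/1001⌉ − ⌈43140/1001⌉ = 44 − 44 = 0
n=61: ⌈(62·719)/1001⌉ − ⌈(61·719)/1001⌉ = ⌈44578/1001⌉ − ⌈43859/1001⌉ = 45 − 44 = 1
n=62: ⌈(63·719)/1001⌉ − ⌈(62·719)/1001⌉ = ⌈45297/1001⌉ − ⌈44578/1001⌉ = 46 − 45 = 1
n=63: ⌈(64·719)/1001⌉ − ⌈(63·719)/1001⌉ = ⌈46016/1001⌉ − ⌈45297/1001⌉ = 46 − 46 = 0
n=64: ⌈(65·719)/1001⌉ − ⌈(64·719)/1001⌉ = ⌈46735/1001⌉ − ⌈46016/1001⌉ = 47 − 46 = 1


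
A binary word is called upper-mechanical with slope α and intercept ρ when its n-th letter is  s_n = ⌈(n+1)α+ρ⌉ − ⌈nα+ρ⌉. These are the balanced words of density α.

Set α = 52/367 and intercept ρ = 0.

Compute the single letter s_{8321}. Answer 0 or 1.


(n+1)α + ρ = (8322·52) / 367 = 432744/367
nα + ρ     = (8321·52) / 367 = 432692/367
⌈432744/367⌉ = 1180,  ⌈432692/367⌉ = 1179
s_{8321} = 1180 − 1179 = 1

1


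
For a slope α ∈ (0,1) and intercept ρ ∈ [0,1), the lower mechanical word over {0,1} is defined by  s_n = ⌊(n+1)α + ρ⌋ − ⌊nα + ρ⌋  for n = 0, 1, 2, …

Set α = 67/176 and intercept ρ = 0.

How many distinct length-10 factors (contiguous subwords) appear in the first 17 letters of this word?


8

t_n = ⌊(n·67)/176⌋ for n = 0 … 17:
  n=0…9: ⌊0/176⌋=0 ⌊67/176⌋=0 ⌊134/176⌋=0 ⌊201/176⌋=1 ⌊268/176⌋=1 ⌊335/176⌋=1 ⌊402/176⌋=2 ⌊469/176⌋=2 ⌊536/176⌋=3 ⌊603/176⌋=3
  n=10…17: ⌊670/176⌋=3 ⌊737/176⌋=4 ⌊804/176⌋=4 ⌊871/176⌋=4 ⌊938/176⌋=5 ⌊1005/176⌋=5 ⌊1072/176⌋=6 ⌊1139/176⌋=6
s_n = t_(n+1) − t_n for n = 0 … 16 gives
prefix = 00100101001001010
slide a length-10 window over [0..9] … [7..16] (8 windows); first occurrence of each distinct factor:
  [  0..  9] 0010010100
  [  1.. 10] 0100101001
  [  2.. 11] 1001010010
  [  3.. 12] 0010100100
  [  4.. 13] 0101001001
  [  5.. 14] 1010010010
  [  6.. 15] 0100100101
  [  7.. 16] 1001001010
distinct factors: {0010010100, 0010100100, 0100100101, 0100101001, 0101001001, 1001001010, 1001010010, 1010010010}
count = 8  (Sturmian bound for length 10 is 11)


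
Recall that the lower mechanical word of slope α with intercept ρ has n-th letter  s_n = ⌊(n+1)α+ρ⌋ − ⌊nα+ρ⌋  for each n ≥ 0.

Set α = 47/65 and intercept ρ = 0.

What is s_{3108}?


1

(n+1)α + ρ = (3109·47) / 65 = 146123/65
nα + ρ     = (3108·47) / 65 = 146076/65
⌊146123/65⌋ = 2248,  ⌊146076/65⌋ = 2247
s_{3108} = 2248 − 2247 = 1
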